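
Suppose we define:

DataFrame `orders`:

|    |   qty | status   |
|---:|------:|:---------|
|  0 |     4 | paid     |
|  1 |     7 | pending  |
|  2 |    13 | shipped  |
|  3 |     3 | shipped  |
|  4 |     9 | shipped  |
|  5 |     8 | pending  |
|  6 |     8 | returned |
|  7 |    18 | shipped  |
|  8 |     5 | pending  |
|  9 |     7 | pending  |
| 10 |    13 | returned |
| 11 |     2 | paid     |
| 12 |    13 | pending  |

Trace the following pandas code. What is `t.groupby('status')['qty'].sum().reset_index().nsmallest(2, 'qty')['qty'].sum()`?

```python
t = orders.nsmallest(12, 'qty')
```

take 12 rows with smallest qty:
    qty    status
11    2      paid
3     3   shipped
0     4      paid
8     5   pending
1     7   pending
9     7   pending
5     8   pending
6     8  returned
4     9   shipped
2    13   shipped
10   13  returned
12   13   pending
group by status, sum of qty:
status
paid         6
pending     40
returned    21
shipped     25
Name: qty, dtype: int64
reset_index():
     status  qty
0      paid    6
1   pending   40
2  returned   21
3   shipped   25
take 2 rows with smallest qty:
     status  qty
0      paid    6
2  returned   21
sum of column 'qty' → 27

27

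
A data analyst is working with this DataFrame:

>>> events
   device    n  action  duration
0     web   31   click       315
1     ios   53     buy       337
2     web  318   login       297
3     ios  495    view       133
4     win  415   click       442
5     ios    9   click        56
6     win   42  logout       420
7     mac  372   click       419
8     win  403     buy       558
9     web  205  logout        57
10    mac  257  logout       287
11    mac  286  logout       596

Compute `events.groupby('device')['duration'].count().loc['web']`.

group by device, count of duration:
device
ios    3
mac    3
web    3
win    3
Name: duration, dtype: int64

3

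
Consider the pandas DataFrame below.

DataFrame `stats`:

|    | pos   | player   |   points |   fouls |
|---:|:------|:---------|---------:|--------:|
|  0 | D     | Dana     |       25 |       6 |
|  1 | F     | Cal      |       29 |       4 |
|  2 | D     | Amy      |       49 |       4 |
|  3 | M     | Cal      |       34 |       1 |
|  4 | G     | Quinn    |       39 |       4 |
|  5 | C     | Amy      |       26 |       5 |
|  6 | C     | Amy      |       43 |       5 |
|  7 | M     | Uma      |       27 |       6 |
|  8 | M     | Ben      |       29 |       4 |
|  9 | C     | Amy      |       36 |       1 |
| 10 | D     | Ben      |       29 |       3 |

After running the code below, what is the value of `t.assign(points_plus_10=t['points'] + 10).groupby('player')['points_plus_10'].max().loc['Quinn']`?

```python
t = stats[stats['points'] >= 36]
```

filter rows where points >= 36:
  pos player  points  fouls
2   D    Amy      49      4
4   G  Quinn      39      4
6   C    Amy      43      5
9   C    Amy      36      1
add column points_plus_10 = t['points'] + 10:
  pos player  points  fouls  points_plus_10
2   D    Amy      49      4              59
4   G  Quinn      39      4              49
6   C    Amy      43      5              53
9   C    Amy      36      1              46
group by player, max of points_plus_10:
player
Amy      59
Quinn    49
Name: points_plus_10, dtype: int64

49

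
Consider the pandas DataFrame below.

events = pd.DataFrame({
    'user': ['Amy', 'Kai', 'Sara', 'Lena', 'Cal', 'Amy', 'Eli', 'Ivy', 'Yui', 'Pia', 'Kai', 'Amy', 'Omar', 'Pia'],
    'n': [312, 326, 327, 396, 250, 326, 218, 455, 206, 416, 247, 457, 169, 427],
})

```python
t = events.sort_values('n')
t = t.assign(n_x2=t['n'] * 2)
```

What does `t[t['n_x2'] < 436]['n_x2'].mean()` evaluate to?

sort by n:
    user    n
12  Omar  169
8    Yui  206
6    Eli  218
10   Kai  247
4    Cal  250
0    Amy  312
1    Kai  326
5    Amy  326
2   Sara  327
3   Lena  396
9    Pia  416
13   Pia  427
7    Ivy  455
11   Amy  457
add column n_x2 = t['n'] * 2:
    user    n  n_x2
12  Omar  169   338
8    Yui  206   412
6    Eli  218   436
10   Kai  247   494
4    Cal  250   500
0    Amy  312   624
1    Kai  326   652
5    Amy  326   652
2   Sara  327   654
3   Lena  396   792
9    Pia  416   832
13   Pia  427   854
7    Ivy  455   910
11   Amy  457   914
filter rows where n_x2 < 436:
    user    n  n_x2
12  Omar  169   338
8    Yui  206   412
Finally, mean of column 'n_x2' = 375.0.

375.0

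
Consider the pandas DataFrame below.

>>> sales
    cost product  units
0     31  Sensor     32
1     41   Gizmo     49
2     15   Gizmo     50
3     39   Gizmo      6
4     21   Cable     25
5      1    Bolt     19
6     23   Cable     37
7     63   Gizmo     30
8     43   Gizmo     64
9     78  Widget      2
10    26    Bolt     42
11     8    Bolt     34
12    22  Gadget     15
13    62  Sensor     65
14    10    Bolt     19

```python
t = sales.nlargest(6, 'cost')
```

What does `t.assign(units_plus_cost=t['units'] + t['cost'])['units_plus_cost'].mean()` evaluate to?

take 6 rows with largest cost:
    cost product  units
9     78  Widget      2
7     63   Gizmo     30
13    62  Sensor     65
8     43   Gizmo     64
1     41   Gizmo     49
3     39   Gizmo      6
add column units_plus_cost = t['units'] + t['cost']:
    cost product  units  units_plus_cost
9     78  Widget      2               80
7     63   Gizmo     30               93
13    62  Sensor     65              127
8     43   Gizmo     64              107
1     41   Gizmo     49               90
3     39   Gizmo      6               45
Hence 90.3333333333.

90.3333333333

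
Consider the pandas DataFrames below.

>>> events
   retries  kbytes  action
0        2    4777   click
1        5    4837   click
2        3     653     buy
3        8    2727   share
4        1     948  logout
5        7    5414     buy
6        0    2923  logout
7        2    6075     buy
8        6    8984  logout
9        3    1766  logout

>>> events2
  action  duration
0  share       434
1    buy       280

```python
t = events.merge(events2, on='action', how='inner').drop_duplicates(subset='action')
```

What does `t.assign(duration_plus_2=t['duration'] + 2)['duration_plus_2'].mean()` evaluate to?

359.0

merge on 'action' (how='inner') → 4 rows:
   retries  kbytes action  duration
0        3     653    buy       280
1        8    2727  share       434
2        7    5414    buy       280
3        2    6075    buy       280
drop duplicate action (keep=first):
   retries  kbytes action  duration
0        3     653    buy       280
1        8    2727  share       434
add column duration_plus_2 = t['duration'] + 2:
   retries  kbytes action  duration  duration_plus_2
0        3     653    buy       280              282
1        8    2727  share       434              436
Taking the mean of column 'duration_plus_2' gives 359.0.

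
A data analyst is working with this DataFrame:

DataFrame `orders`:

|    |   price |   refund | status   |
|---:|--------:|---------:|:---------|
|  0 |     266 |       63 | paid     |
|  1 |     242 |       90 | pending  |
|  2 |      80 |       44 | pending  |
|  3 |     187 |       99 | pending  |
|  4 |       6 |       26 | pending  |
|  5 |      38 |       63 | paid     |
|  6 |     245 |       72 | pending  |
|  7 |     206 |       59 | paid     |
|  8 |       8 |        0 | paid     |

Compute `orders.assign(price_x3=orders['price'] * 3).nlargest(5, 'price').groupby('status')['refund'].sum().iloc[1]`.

add column price_x3 = orders['price'] * 3:
   price  refund   status  price_x3
0    266      63     paid       798
1    242      90  pending       726
2     80      44  pending       240
3    187      99  pending       561
4      6      26  pending        18
5     38      63     paid       114
6    245      72  pending       735
7    206      59     paid       618
8      8       0     paid        24
take 5 rows with largest price:
   price  refund   status  price_x3
0    266      63     paid       798
6    245      72  pending       735
1    242      90  pending       726
7    206      59     paid       618
3    187      99  pending       561
group by status, sum of refund:
status
paid       122
pending    261
Name: refund, dtype: int64
Then the value at position 1: 261

261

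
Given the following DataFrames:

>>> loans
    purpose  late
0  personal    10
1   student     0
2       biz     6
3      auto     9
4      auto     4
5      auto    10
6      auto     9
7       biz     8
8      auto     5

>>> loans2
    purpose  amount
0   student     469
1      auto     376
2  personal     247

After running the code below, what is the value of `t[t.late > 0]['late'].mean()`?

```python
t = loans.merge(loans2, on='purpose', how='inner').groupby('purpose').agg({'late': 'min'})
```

7.0

merge on 'purpose' (how='inner') → 7 rows:
    purpose  late  amount
0  personal    10     247
1   student     0     469
2      auto     9     376
3      auto     4     376
4      auto    10     376
5      auto     9     376
6      auto     5     376
group by purpose, min of late:
          late
purpose       
auto         4
personal    10
student      0
filter rows where late > 0:
          late
purpose       
auto         4
personal    10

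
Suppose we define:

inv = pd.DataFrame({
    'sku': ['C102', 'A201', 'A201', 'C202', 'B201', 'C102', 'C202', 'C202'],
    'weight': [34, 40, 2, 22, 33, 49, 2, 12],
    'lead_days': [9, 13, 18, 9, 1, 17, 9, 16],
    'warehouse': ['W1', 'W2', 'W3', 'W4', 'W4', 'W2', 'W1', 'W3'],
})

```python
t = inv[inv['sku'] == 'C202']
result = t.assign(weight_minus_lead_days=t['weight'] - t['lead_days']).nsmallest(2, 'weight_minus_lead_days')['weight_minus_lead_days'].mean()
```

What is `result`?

-5.5

filter rows where sku == 'C202':
    sku  weight  lead_days warehouse
3  C202      22          9        W4
6  C202       2          9        W1
7  C202      12         16        W3
add column weight_minus_lead_days = t['weight'] - t['lead_days']:
    sku  weight  lead_days warehouse  weight_minus_lead_days
3  C202      22          9        W4                      13
6  C202       2          9        W1                      -7
7  C202      12         16        W3                      -4
take 2 rows with smallest weight_minus_lead_days:
    sku  weight  lead_days warehouse  weight_minus_lead_days
6  C202       2          9        W1                      -7
7  C202      12         16        W3                      -4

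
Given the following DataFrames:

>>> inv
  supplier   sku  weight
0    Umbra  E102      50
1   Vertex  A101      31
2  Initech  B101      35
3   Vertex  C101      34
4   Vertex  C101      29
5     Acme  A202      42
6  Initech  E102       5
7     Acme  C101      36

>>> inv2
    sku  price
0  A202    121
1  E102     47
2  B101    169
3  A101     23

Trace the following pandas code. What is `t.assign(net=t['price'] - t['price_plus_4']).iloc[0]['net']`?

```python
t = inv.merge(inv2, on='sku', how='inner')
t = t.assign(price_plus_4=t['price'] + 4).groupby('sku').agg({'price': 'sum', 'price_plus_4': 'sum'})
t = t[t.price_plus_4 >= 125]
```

merge on 'sku' (how='inner') → 5 rows:
  supplier   sku  weight  price
0    Umbra  E102      50     47
1   Vertex  A101      31     23
2  Initech  B101      35    169
3     Acme  A202      42    121
4  Initech  E102       5     47
add column price_plus_4 = t['price'] + 4:
  supplier   sku  weight  price  price_plus_4
0    Umbra  E102      50     47            51
1   Vertex  A101      31     23            27
2  Initech  B101      35    169           173
3     Acme  A202      42    121           125
4  Initech  E102       5     47            51
group by sku: sum(price), sum(price_plus_4):
      price  price_plus_4
sku                      
A101     23            27
A202    121           125
B101    169           173
E102     94           102
filter rows where price_plus_4 >= 125:
      price  price_plus_4
sku                      
A202    121           125
B101    169           173
add column net = t['price'] - t['price_plus_4']:
      price  price_plus_4  net
sku                           
A202    121           125   -4
B101    169           173   -4
Reading off the value at position 0, column 'net', we get -4.

-4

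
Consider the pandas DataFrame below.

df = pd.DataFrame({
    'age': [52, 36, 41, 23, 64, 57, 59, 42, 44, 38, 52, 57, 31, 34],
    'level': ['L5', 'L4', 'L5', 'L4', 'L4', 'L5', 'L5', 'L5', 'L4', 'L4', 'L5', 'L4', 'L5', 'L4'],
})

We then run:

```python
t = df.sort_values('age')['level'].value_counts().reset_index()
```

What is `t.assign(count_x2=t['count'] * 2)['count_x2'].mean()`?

sort by age:
    age level
3    23    L4
12   31    L5
13   34    L4
1    36    L4
9    38    L4
2    41    L5
7    42    L5
8    44    L4
0    52    L5
10   52    L5
5    57    L5
11   57    L4
6    59    L5
4    64    L4
value_counts of level:
level
L4    7
L5    7
Name: count, dtype: int64
reset_index():
  level  count
0    L4      7
1    L5      7
add column count_x2 = t['count'] * 2:
  level  count  count_x2
0    L4      7        14
1    L5      7        14

14.0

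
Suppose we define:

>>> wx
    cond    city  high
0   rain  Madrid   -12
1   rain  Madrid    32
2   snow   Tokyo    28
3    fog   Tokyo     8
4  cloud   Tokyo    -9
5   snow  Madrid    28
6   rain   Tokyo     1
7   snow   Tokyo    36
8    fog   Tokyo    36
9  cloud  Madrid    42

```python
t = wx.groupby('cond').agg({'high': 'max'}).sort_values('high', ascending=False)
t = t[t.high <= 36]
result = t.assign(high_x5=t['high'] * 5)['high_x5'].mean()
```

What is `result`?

group by cond, max of high:
       high
cond       
cloud    42
fog      36
rain     32
snow     36
sort by high descending:
       high
cond       
cloud    42
fog      36
snow     36
rain     32
filter rows where high <= 36:
      high
cond      
fog     36
snow    36
rain    32
add column high_x5 = t['high'] * 5:
      high  high_x5
cond               
fog     36      180
snow    36      180
rain    32      160

173.333333333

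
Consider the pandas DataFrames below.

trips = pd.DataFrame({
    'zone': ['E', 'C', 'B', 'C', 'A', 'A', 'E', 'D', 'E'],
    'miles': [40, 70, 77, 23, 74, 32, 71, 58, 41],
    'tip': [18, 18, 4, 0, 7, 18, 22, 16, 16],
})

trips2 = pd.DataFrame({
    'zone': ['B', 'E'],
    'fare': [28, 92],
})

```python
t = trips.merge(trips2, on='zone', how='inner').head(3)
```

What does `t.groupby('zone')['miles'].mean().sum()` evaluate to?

132.5

merge on 'zone' (how='inner') → 4 rows:
  zone  miles  tip  fare
0    E     40   18    92
1    B     77    4    28
2    E     71   22    92
3    E     41   16    92
take first 3 rows:
  zone  miles  tip  fare
0    E     40   18    92
1    B     77    4    28
2    E     71   22    92
group by zone, mean of miles:
zone
B    77.0
E    55.5
Name: miles, dtype: float64
Reading off the sum of the resulting series, we get 132.5.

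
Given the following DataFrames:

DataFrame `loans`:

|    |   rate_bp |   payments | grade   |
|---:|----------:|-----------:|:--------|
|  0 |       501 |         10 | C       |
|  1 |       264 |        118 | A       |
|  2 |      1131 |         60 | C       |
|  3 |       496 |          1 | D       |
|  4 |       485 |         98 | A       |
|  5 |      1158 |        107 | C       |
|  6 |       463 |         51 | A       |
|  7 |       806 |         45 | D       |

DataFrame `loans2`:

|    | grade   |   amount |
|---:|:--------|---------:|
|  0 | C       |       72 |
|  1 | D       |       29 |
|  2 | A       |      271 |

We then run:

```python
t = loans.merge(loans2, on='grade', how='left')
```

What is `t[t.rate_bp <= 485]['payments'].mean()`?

89.0

merge on 'grade' (how='left') → 8 rows:
   rate_bp  payments grade  amount
0      501        10     C      72
1      264       118     A     271
2     1131        60     C      72
3      496         1     D      29
4      485        98     A     271
5     1158       107     C      72
6      463        51     A     271
7      806        45     D      29
filter rows where rate_bp <= 485:
   rate_bp  payments grade  amount
1      264       118     A     271
4      485        98     A     271
6      463        51     A     271
Finally, mean of column 'payments' = 89.0.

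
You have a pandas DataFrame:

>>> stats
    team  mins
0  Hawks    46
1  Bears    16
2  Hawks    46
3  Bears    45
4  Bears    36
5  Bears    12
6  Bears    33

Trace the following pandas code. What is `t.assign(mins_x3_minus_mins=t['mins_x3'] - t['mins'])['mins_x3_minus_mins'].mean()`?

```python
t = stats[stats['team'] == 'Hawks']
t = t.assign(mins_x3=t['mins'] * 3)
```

filter rows where team == 'Hawks':
    team  mins
0  Hawks    46
2  Hawks    46
add column mins_x3 = t['mins'] * 3:
    team  mins  mins_x3
0  Hawks    46      138
2  Hawks    46      138
add column mins_x3_minus_mins = t['mins_x3'] - t['mins']:
    team  mins  mins_x3  mins_x3_minus_mins
0  Hawks    46      138                  92
2  Hawks    46      138                  92
Reading off the mean of column 'mins_x3_minus_mins', we get 92.0.

92.0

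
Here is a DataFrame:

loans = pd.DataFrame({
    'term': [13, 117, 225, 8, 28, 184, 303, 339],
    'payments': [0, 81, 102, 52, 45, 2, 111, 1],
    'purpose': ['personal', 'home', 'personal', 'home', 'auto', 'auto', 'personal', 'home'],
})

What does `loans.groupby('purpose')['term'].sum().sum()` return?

1217

group by purpose, sum of term:
purpose
auto        212
home        464
personal    541
Name: term, dtype: int64
Hence 1217.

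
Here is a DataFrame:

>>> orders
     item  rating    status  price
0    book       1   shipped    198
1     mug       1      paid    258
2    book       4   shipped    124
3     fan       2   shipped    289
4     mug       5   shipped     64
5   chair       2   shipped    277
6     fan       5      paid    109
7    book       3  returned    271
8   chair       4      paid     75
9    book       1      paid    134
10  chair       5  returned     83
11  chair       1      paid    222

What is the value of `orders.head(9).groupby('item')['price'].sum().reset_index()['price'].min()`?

take first 9 rows:
    item  rating    status  price
0   book       1   shipped    198
1    mug       1      paid    258
2   book       4   shipped    124
3    fan       2   shipped    289
4    mug       5   shipped     64
5  chair       2   shipped    277
6    fan       5      paid    109
7   book       3  returned    271
8  chair       4      paid     75
group by item, sum of price:
item
book     593
chair    352
fan      398
mug      322
Name: price, dtype: int64
reset_index():
    item  price
0   book    593
1  chair    352
2    fan    398
3    mug    322
Hence 322.

322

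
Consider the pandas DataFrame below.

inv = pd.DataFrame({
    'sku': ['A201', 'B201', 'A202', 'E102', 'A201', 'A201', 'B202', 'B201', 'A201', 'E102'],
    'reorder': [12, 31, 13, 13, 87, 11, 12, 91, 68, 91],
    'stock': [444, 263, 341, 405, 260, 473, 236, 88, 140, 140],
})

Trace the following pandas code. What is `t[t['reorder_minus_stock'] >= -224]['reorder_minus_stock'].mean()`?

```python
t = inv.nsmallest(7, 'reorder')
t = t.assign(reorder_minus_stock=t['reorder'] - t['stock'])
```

take 7 rows with smallest reorder:
    sku  reorder  stock
5  A201       11    473
0  A201       12    444
6  B202       12    236
2  A202       13    341
3  E102       13    405
1  B201       31    263
8  A201       68    140
add column reorder_minus_stock = t['reorder'] - t['stock']:
    sku  reorder  stock  reorder_minus_stock
5  A201       11    473                 -462
0  A201       12    444                 -432
6  B202       12    236                 -224
2  A202       13    341                 -328
3  E102       13    405                 -392
1  B201       31    263                 -232
8  A201       68    140                  -72
filter rows where reorder_minus_stock >= -224:
    sku  reorder  stock  reorder_minus_stock
6  B202       12    236                 -224
8  A201       68    140                  -72
Taking the mean of column 'reorder_minus_stock' gives -148.0.

-148.0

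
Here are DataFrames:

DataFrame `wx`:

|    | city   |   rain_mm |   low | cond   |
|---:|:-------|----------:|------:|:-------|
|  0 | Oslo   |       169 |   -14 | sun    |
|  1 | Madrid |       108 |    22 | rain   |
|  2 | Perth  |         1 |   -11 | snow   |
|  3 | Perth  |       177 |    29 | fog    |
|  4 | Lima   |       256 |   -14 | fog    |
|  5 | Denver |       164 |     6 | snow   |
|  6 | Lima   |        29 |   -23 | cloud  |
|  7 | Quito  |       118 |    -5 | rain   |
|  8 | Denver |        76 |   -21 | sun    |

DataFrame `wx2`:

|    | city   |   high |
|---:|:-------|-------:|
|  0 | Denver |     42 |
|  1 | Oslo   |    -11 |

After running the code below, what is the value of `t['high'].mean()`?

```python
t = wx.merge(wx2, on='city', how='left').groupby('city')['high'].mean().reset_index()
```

merge on 'city' (how='left') → 9 rows:
     city  rain_mm  low   cond  high
0    Oslo      169  -14    sun -11.0
1  Madrid      108   22   rain   NaN
2   Perth        1  -11   snow   NaN
3   Perth      177   29    fog   NaN
4    Lima      256  -14    fog   NaN
5  Denver      164    6   snow  42.0
6    Lima       29  -23  cloud   NaN
7   Quito      118   -5   rain   NaN
8  Denver       76  -21    sun  42.0
group by city, mean of high:
city
Denver    42.0
Lima       NaN
Madrid     NaN
Oslo     -11.0
Perth      NaN
Quito      NaN
Name: high, dtype: float64
reset_index():
     city  high
0  Denver  42.0
1    Lima   NaN
2  Madrid   NaN
3    Oslo -11.0
4   Perth   NaN
5   Quito   NaN
Then the mean of column 'high': 15.5

15.5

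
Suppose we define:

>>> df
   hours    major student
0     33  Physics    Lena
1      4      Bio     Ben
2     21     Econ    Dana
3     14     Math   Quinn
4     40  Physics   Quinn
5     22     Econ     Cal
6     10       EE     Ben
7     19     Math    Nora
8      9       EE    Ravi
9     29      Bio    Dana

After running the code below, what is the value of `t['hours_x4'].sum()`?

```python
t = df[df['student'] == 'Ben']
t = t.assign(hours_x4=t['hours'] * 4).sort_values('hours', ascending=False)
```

56

filter rows where student == 'Ben':
   hours major student
1      4   Bio     Ben
6     10    EE     Ben
add column hours_x4 = t['hours'] * 4:
   hours major student  hours_x4
1      4   Bio     Ben        16
6     10    EE     Ben        40
sort by hours descending:
   hours major student  hours_x4
6     10    EE     Ben        40
1      4   Bio     Ben        16
sum of column 'hours_x4' → 56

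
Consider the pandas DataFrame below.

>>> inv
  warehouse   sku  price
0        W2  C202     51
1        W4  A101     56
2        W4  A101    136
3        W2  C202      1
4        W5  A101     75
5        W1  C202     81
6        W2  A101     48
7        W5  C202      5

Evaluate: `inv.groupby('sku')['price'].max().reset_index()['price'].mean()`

group by sku, max of price:
sku
A101    136
C202     81
Name: price, dtype: int64
reset_index():
    sku  price
0  A101    136
1  C202     81

108.5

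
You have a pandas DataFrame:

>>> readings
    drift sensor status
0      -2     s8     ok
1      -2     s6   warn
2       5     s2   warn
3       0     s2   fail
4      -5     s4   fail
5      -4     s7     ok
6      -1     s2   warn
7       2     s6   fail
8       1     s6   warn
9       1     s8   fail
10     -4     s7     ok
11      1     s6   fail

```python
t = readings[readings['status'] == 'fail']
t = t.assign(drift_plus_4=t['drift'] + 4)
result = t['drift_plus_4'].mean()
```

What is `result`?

filter rows where status == 'fail':
    drift sensor status
3       0     s2   fail
4      -5     s4   fail
7       2     s6   fail
9       1     s8   fail
11      1     s6   fail
add column drift_plus_4 = t['drift'] + 4:
    drift sensor status  drift_plus_4
3       0     s2   fail             4
4      -5     s4   fail            -1
7       2     s6   fail             6
9       1     s8   fail             5
11      1     s6   fail             5

3.8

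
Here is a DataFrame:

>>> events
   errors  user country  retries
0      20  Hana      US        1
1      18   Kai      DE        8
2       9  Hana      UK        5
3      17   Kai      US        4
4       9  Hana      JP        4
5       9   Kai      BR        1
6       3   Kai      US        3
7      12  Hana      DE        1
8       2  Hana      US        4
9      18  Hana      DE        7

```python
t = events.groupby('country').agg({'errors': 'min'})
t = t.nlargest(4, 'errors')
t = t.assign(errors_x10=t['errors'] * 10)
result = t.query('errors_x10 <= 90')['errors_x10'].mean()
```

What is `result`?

90.0

group by country, min of errors:
         errors
country        
BR            9
DE           12
JP            9
UK            9
US            2
take 4 rows with largest errors:
         errors
country        
DE           12
BR            9
JP            9
UK            9
add column errors_x10 = t['errors'] * 10:
         errors  errors_x10
country                    
DE           12         120
BR            9          90
JP            9          90
UK            9          90
filter rows where errors_x10 <= 90:
         errors  errors_x10
country                    
BR            9          90
JP            9          90
UK            9          90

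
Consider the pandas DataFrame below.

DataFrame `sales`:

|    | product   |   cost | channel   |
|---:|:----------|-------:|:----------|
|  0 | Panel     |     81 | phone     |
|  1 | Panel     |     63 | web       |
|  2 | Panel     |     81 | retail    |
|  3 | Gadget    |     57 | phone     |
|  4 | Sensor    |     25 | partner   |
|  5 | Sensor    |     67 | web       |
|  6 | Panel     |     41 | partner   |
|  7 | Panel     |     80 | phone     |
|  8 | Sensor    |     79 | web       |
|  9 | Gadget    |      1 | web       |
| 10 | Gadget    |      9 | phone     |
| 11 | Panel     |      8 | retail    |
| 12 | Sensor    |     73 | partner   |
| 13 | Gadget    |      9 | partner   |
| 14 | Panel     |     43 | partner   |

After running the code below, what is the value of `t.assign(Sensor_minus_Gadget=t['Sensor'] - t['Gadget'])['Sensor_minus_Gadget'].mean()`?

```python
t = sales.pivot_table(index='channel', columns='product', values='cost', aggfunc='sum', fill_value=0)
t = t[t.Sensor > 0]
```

117.0

pivot: rows=channel, cols=product, sum(cost):
product  Gadget  Panel  Sensor
channel                       
partner       9     84      98
phone        66    161       0
retail        0     89       0
web           1     63     146
filter rows where Sensor > 0:
product  Gadget  Panel  Sensor
channel                       
partner       9     84      98
web           1     63     146
add column Sensor_minus_Gadget = t['Sensor'] - t['Gadget']:
product  Gadget  Panel  Sensor  Sensor_minus_Gadget
channel                                            
partner       9     84      98                   89
web           1     63     146                  145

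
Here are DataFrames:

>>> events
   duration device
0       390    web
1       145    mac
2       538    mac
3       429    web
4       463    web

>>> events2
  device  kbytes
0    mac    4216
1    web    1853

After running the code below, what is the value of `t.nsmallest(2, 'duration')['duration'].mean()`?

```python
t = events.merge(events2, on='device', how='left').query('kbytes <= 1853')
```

merge on 'device' (how='left') → 5 rows:
   duration device  kbytes
0       390    web    1853
1       145    mac    4216
2       538    mac    4216
3       429    web    1853
4       463    web    1853
filter rows where kbytes <= 1853:
   duration device  kbytes
0       390    web    1853
3       429    web    1853
4       463    web    1853
take 2 rows with smallest duration:
   duration device  kbytes
0       390    web    1853
3       429    web    1853

409.5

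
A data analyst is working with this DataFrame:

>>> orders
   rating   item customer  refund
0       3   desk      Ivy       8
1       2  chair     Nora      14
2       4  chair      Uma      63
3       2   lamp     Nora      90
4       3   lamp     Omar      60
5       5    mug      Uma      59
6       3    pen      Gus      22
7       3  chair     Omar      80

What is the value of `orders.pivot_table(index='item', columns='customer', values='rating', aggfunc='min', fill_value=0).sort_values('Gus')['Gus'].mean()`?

0.6

pivot: rows=item, cols=customer, min(rating):
customer  Gus  Ivy  Nora  Omar  Uma
item                               
chair       0    0     2     3    4
desk        0    3     0     0    0
lamp        0    0     2     3    0
mug         0    0     0     0    5
pen         3    0     0     0    0
sort by Gus:
customer  Gus  Ivy  Nora  Omar  Uma
item                               
chair       0    0     2     3    4
desk        0    3     0     0    0
lamp        0    0     2     3    0
mug         0    0     0     0    5
pen         3    0     0     0    0
Taking the mean of column 'Gus' gives 0.6.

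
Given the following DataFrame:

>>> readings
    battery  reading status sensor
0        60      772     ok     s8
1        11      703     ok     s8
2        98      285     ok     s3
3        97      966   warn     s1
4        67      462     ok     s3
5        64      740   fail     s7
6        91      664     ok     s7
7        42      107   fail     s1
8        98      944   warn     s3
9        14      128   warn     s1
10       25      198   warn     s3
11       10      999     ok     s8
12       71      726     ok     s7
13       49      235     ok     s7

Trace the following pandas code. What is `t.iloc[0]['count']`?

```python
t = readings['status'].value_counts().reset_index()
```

value_counts of status:
status
ok      8
warn    4
fail    2
Name: count, dtype: int64
reset_index():
  status  count
0     ok      8
1   warn      4
2   fail      2

8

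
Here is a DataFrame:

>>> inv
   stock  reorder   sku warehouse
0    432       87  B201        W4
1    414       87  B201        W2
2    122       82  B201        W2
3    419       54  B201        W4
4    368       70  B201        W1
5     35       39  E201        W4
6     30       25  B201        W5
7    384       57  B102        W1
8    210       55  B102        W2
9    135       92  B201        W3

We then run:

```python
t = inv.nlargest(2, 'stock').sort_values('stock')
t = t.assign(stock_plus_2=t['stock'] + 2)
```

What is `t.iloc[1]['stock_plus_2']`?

434

take 2 rows with largest stock:
   stock  reorder   sku warehouse
0    432       87  B201        W4
3    419       54  B201        W4
sort by stock:
   stock  reorder   sku warehouse
3    419       54  B201        W4
0    432       87  B201        W4
add column stock_plus_2 = t['stock'] + 2:
   stock  reorder   sku warehouse  stock_plus_2
3    419       54  B201        W4           421
0    432       87  B201        W4           434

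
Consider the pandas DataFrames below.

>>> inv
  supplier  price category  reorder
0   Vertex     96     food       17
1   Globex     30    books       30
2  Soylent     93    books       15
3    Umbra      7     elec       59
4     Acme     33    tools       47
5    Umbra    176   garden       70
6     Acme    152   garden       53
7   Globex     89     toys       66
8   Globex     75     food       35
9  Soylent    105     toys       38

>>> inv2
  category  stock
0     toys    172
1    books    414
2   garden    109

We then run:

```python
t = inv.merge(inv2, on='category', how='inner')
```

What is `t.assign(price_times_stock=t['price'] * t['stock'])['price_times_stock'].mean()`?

20007.0

merge on 'category' (how='inner') → 6 rows:
  supplier  price category  reorder  stock
0   Globex     30    books       30    414
1  Soylent     93    books       15    414
2    Umbra    176   garden       70    109
3     Acme    152   garden       53    109
4   Globex     89     toys       66    172
5  Soylent    105     toys       38    172
add column price_times_stock = t['price'] * t['stock']:
  supplier  price category  reorder  stock  price_times_stock
0   Globex     30    books       30    414              12420
1  Soylent     93    books       15    414              38502
2    Umbra    176   garden       70    109              19184
3     Acme    152   garden       53    109              16568
4   Globex     89     toys       66    172              15308
5  Soylent    105     toys       38    172              18060
Finally, mean of column 'price_times_stock' = 20007.0.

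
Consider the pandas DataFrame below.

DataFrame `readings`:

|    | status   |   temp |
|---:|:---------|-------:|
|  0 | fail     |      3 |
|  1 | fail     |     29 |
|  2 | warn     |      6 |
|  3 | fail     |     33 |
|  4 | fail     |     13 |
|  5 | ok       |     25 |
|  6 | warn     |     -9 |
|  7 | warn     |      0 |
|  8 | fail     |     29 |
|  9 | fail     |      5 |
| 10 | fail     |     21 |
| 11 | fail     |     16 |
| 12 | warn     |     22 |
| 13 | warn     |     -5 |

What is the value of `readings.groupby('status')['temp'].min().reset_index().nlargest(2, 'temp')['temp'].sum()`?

28

group by status, min of temp:
status
fail     3
ok      25
warn    -9
Name: temp, dtype: int64
reset_index():
  status  temp
0   fail     3
1     ok    25
2   warn    -9
take 2 rows with largest temp:
  status  temp
1     ok    25
0   fail     3
sum of column 'temp' → 28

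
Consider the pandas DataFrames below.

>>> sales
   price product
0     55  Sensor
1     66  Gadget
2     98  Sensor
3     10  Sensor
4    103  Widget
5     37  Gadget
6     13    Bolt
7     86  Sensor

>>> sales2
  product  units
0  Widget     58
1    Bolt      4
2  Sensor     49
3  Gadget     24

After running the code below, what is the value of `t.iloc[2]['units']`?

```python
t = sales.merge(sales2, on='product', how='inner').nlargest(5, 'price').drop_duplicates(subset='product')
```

merge on 'product' (how='inner') → 8 rows:
   price product  units
0     55  Sensor     49
1     66  Gadget     24
2     98  Sensor     49
3     10  Sensor     49
4    103  Widget     58
5     37  Gadget     24
6     13    Bolt      4
7     86  Sensor     49
take 5 rows with largest price:
   price product  units
4    103  Widget     58
2     98  Sensor     49
7     86  Sensor     49
1     66  Gadget     24
0     55  Sensor     49
drop duplicate product (keep=first):
   price product  units
4    103  Widget     58
2     98  Sensor     49
1     66  Gadget     24
So iloc[2]['units'] = 24.

24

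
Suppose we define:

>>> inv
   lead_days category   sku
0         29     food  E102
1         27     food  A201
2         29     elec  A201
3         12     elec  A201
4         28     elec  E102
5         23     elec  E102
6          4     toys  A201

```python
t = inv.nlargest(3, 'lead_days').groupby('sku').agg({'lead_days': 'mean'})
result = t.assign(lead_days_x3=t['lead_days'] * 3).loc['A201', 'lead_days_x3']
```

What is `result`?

87.0

take 3 rows with largest lead_days:
   lead_days category   sku
0         29     food  E102
2         29     elec  A201
4         28     elec  E102
group by sku, mean of lead_days:
      lead_days
sku            
A201       29.0
E102       28.5
add column lead_days_x3 = t['lead_days'] * 3:
      lead_days  lead_days_x3
sku                          
A201       29.0          87.0
E102       28.5          85.5
Taking the value at row 'A201', column 'lead_days_x3' gives 87.0.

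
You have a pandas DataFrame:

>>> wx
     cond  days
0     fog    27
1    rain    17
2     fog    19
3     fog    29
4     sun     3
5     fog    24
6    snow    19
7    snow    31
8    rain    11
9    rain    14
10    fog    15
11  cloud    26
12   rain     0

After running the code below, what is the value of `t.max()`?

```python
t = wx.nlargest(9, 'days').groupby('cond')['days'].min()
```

take 9 rows with largest days:
     cond  days
7    snow    31
3     fog    29
0     fog    27
11  cloud    26
5     fog    24
2     fog    19
6    snow    19
1    rain    17
10    fog    15
group by cond, min of days:
cond
cloud    26
fog      15
rain     17
snow     19
Name: days, dtype: int64

26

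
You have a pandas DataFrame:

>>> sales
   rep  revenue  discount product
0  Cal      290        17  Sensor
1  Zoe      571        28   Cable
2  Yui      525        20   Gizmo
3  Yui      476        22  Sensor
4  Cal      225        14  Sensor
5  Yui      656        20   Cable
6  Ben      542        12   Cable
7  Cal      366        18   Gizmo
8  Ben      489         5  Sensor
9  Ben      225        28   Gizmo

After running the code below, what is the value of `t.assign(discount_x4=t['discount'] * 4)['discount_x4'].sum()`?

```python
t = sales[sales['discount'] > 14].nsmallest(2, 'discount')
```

filter rows where discount > 14:
   rep  revenue  discount product
0  Cal      290        17  Sensor
1  Zoe      571        28   Cable
2  Yui      525        20   Gizmo
3  Yui      476        22  Sensor
5  Yui      656        20   Cable
7  Cal      366        18   Gizmo
9  Ben      225        28   Gizmo
take 2 rows with smallest discount:
   rep  revenue  discount product
0  Cal      290        17  Sensor
7  Cal      366        18   Gizmo
add column discount_x4 = t['discount'] * 4:
   rep  revenue  discount product  discount_x4
0  Cal      290        17  Sensor           68
7  Cal      366        18   Gizmo           72
sum of column 'discount_x4' → 140

140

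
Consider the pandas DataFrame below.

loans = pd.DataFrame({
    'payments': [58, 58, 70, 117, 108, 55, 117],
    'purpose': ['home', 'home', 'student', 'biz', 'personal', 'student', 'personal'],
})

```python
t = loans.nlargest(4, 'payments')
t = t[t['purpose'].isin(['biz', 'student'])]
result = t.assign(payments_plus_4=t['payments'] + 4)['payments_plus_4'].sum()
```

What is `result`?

195

take 4 rows with largest payments:
   payments   purpose
3       117       biz
6       117  personal
4       108  personal
2        70   student
filter rows where purpose in ['biz', 'student']:
   payments  purpose
3       117      biz
2        70  student
add column payments_plus_4 = t['payments'] + 4:
   payments  purpose  payments_plus_4
3       117      biz              121
2        70  student               74
Hence 195.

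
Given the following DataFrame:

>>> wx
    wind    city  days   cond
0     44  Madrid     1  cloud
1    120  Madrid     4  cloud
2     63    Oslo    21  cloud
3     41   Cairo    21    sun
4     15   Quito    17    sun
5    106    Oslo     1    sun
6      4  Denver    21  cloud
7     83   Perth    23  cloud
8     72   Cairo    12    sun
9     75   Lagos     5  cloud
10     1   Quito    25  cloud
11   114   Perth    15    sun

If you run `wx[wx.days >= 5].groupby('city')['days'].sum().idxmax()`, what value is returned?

Quito

filter rows where days >= 5:
    wind    city  days   cond
2     63    Oslo    21  cloud
3     41   Cairo    21    sun
4     15   Quito    17    sun
6      4  Denver    21  cloud
7     83   Perth    23  cloud
8     72   Cairo    12    sun
9     75   Lagos     5  cloud
10     1   Quito    25  cloud
11   114   Perth    15    sun
group by city, sum of days:
city
Cairo     33
Denver    21
Lagos      5
Oslo      21
Perth     38
Quito     42
Name: days, dtype: int64
Finally, label with the largest value = Quito.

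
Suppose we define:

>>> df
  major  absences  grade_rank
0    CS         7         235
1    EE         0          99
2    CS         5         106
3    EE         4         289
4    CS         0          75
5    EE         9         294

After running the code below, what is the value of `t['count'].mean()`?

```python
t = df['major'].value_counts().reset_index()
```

value_counts of major:
major
CS    3
EE    3
Name: count, dtype: int64
reset_index():
  major  count
0    CS      3
1    EE      3
So mean() = 3.0.

3.0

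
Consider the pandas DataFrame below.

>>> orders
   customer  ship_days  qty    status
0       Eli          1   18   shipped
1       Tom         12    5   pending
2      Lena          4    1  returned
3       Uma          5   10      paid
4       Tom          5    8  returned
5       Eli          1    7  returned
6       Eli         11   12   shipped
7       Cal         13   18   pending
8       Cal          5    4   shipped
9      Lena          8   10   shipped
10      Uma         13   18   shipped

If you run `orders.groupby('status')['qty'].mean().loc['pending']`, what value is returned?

11.5

group by status, mean of qty:
status
paid        10.000000
pending     11.500000
returned     5.333333
shipped     12.400000
Name: qty, dtype: float64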